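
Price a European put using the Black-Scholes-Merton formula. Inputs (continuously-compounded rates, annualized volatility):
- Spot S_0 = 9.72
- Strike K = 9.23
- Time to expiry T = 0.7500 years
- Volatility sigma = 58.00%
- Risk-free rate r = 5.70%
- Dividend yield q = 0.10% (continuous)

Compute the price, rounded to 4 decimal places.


d1 = (ln(S/K) + (r - q + 0.5*sigma^2) * T) / (sigma * sqrt(T)) = 0.43774413
d2 = d1 - sigma * sqrt(T) = -0.06455061
exp(-rT) = 0.95815090; exp(-qT) = 0.99925028
P = K * exp(-rT) * N(-d2) - S_0 * exp(-qT) * N(-d1)
N(-d1) = 0.33078589; N(-d2) = 0.52573409
P = 9.2300 * 0.95815090 * 0.52573409 - 9.7200 * 0.99925028 * 0.33078589 = 1.4366

Answer: Price = 1.4366


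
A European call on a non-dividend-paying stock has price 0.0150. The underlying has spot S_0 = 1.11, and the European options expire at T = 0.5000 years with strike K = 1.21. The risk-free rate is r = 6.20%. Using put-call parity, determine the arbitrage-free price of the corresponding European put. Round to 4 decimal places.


Put-call parity: C - P = S_0 * exp(-qT) - K * exp(-rT).
S_0 * exp(-qT) = 1.1100 * 1.00000000 = 1.11000000
K * exp(-rT) = 1.2100 * 0.96947557 = 1.17306544
P = C - S*exp(-qT) + K*exp(-rT)
P = 0.0150 - 1.11000000 + 1.17306544 = 0.0781

Answer: Put price = 0.0781


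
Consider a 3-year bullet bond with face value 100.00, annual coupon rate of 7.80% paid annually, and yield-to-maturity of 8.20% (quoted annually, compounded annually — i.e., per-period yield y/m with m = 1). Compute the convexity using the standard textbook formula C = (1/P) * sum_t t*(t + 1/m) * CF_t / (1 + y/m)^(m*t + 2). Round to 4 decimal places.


Coupon per period c = face * coupon_rate / m = 7.800000
Periods per year m = 1; per-period yield y/m = 0.082000
Number of cashflows N = 3
Cashflows (t years, CF_t, discount factor 1/(1+y/m)^(m*t), PV):
  t = 1.0000: CF_t = 7.800000, DF = 0.924214, PV = 7.208872
  t = 2.0000: CF_t = 7.800000, DF = 0.854172, PV = 6.662544
  t = 3.0000: CF_t = 107.800000, DF = 0.789438, PV = 85.101454
Price P = sum_t PV_t = 98.972870
Convexity numerator sum_t t*(t + 1/m) * CF_t / (1+y/m)^(m*t + 2):
  t = 1.0000: term = 12.315238
  t = 2.0000: term = 34.145762
  t = 3.0000: term = 872.295643
Convexity = (1/P) * sum = 918.756643 / 98.972870 = 9.282914

Answer: Convexity = 9.2829


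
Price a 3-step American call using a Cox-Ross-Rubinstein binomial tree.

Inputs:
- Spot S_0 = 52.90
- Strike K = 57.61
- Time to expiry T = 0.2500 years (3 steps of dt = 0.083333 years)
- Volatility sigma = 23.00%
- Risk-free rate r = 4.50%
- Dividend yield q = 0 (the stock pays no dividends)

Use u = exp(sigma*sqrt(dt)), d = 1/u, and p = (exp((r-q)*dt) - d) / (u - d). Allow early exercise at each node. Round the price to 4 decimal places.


dt = T/N = 0.083333
u = exp(sigma*sqrt(dt)) = 1.068649; d = 1/u = 0.935761
p = (exp((r-q)*dt) - d) / (u - d) = 0.511679
Discount per step: exp(-r*dt) = 0.996257
Stock lattice S(k, i) with i counting down-moves:
  k=0: S(0,0) = 52.9000
  k=1: S(1,0) = 56.5315; S(1,1) = 49.5018
  k=2: S(2,0) = 60.4124; S(2,1) = 52.9000; S(2,2) = 46.3218
  k=3: S(3,0) = 64.5596; S(3,1) = 56.5315; S(3,2) = 49.5018; S(3,3) = 43.3461
Terminal payoffs V(N, i) = max(S_T - K, 0):
  V(3,0) = 6.949623; V(3,1) = 0.000000; V(3,2) = 0.000000; V(3,3) = 0.000000
Backward induction: V(k, i) = exp(-r*dt) * [p * V(k+1, i) + (1-p) * V(k+1, i+1)]; then take max(V_cont, immediate exercise) for American.
  V(2,0) = exp(-r*dt) * [p*6.949623 + (1-p)*0.000000] = 3.542669; exercise = 2.802371; V(2,0) = max -> 3.542669
  V(2,1) = exp(-r*dt) * [p*0.000000 + (1-p)*0.000000] = 0.000000; exercise = 0.000000; V(2,1) = max -> 0.000000
  V(2,2) = exp(-r*dt) * [p*0.000000 + (1-p)*0.000000] = 0.000000; exercise = 0.000000; V(2,2) = max -> 0.000000
  V(1,0) = exp(-r*dt) * [p*3.542669 + (1-p)*0.000000] = 1.805926; exercise = 0.000000; V(1,0) = max -> 1.805926
  V(1,1) = exp(-r*dt) * [p*0.000000 + (1-p)*0.000000] = 0.000000; exercise = 0.000000; V(1,1) = max -> 0.000000
  V(0,0) = exp(-r*dt) * [p*1.805926 + (1-p)*0.000000] = 0.920597; exercise = 0.000000; V(0,0) = max -> 0.920597

Answer: Price = V(0,0) = 0.9206


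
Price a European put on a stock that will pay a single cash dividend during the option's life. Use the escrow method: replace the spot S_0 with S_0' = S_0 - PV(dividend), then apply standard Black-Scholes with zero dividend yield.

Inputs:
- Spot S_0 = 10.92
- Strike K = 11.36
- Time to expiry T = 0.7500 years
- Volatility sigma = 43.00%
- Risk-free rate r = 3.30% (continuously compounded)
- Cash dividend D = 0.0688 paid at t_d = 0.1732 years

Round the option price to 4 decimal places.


PV(D) = D * exp(-r * t_d) = 0.0688 * 0.99430070 = 0.06840789
S_0' = S_0 - PV(D) = 10.9200 - 0.06840789 = 10.85159211
d1 = (ln(S_0'/K) + (r + sigma^2/2)*T) / (sigma*sqrt(T)) = 0.12970481
d2 = d1 - sigma*sqrt(T) = -0.24268611
exp(-rT) = 0.97555377
N(-d1) = 0.44839999; N(-d2) = 0.59587572
P = K * exp(-rT) * N(-d2) - S_0' * N(-d1) = 11.3600 * 0.97555377 * 0.59587572 - 10.85159211 * 0.44839999 = 1.7378

Answer: Price = 1.7378


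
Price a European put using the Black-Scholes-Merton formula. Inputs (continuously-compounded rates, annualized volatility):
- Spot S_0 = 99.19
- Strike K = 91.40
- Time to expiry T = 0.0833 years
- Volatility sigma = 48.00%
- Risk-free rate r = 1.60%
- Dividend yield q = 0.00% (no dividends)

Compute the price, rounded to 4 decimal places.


d1 = (ln(S/K) + (r - q + 0.5*sigma^2) * T) / (sigma * sqrt(T)) = 0.66928777
d2 = d1 - sigma * sqrt(T) = 0.53075142
exp(-rT) = 0.99866809; exp(-qT) = 1.00000000
P = K * exp(-rT) * N(-d2) - S_0 * exp(-qT) * N(-d1)
N(-d1) = 0.25165596; N(-d2) = 0.29779552
P = 91.4000 * 0.99866809 * 0.29779552 - 99.1900 * 1.00000000 * 0.25165596 = 2.2205

Answer: Price = 2.2205


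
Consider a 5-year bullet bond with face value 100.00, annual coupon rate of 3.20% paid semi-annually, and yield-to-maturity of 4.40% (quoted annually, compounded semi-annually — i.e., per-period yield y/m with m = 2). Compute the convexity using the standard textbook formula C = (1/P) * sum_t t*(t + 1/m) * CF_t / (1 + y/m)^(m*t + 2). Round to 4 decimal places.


Answer: Convexity = 23.8784

Derivation:
Coupon per period c = face * coupon_rate / m = 1.600000
Periods per year m = 2; per-period yield y/m = 0.022000
Number of cashflows N = 10
Cashflows (t years, CF_t, discount factor 1/(1+y/m)^(m*t), PV):
  t = 0.5000: CF_t = 1.600000, DF = 0.978474, PV = 1.565558
  t = 1.0000: CF_t = 1.600000, DF = 0.957411, PV = 1.531857
  t = 1.5000: CF_t = 1.600000, DF = 0.936801, PV = 1.498881
  t = 2.0000: CF_t = 1.600000, DF = 0.916635, PV = 1.466616
  t = 2.5000: CF_t = 1.600000, DF = 0.896903, PV = 1.435045
  t = 3.0000: CF_t = 1.600000, DF = 0.877596, PV = 1.404154
  t = 3.5000: CF_t = 1.600000, DF = 0.858704, PV = 1.373927
  t = 4.0000: CF_t = 1.600000, DF = 0.840220, PV = 1.344351
  t = 4.5000: CF_t = 1.600000, DF = 0.822133, PV = 1.315412
  t = 5.0000: CF_t = 101.600000, DF = 0.804435, PV = 81.730612
Price P = sum_t PV_t = 94.666413
Convexity numerator sum_t t*(t + 1/m) * CF_t / (1+y/m)^(m*t + 2):
  t = 0.5000: term = 0.749441
  t = 1.0000: term = 2.199924
  t = 1.5000: term = 4.305135
  t = 2.0000: term = 7.020768
  t = 2.5000: term = 10.304454
  t = 3.0000: term = 14.115690
  t = 3.5000: term = 18.415773
  t = 4.0000: term = 23.167732
  t = 4.5000: term = 28.336268
  t = 5.0000: term = 2151.868123
Convexity = (1/P) * sum = 2260.483308 / 94.666413 = 23.878409


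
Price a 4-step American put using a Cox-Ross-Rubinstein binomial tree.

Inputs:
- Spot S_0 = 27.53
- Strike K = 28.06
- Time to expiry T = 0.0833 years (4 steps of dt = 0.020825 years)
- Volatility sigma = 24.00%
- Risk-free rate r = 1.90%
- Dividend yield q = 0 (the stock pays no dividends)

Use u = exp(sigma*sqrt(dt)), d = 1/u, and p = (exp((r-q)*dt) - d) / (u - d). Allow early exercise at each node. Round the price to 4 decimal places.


dt = T/N = 0.020825
u = exp(sigma*sqrt(dt)) = 1.035241; d = 1/u = 0.965959
p = (exp((r-q)*dt) - d) / (u - d) = 0.497055
Discount per step: exp(-r*dt) = 0.999604
Stock lattice S(k, i) with i counting down-moves:
  k=0: S(0,0) = 27.5300
  k=1: S(1,0) = 28.5002; S(1,1) = 26.5928
  k=2: S(2,0) = 29.5046; S(2,1) = 27.5300; S(2,2) = 25.6876
  k=3: S(3,0) = 30.5443; S(3,1) = 28.5002; S(3,2) = 26.5928; S(3,3) = 24.8132
  k=4: S(4,0) = 31.6207; S(4,1) = 29.5046; S(4,2) = 27.5300; S(4,3) = 25.6876; S(4,4) = 23.9685
Terminal payoffs V(N, i) = max(K - S_T, 0):
  V(4,0) = 0.000000; V(4,1) = 0.000000; V(4,2) = 0.530000; V(4,3) = 2.372406; V(4,4) = 4.091512
Backward induction: V(k, i) = exp(-r*dt) * [p * V(k+1, i) + (1-p) * V(k+1, i+1)]; then take max(V_cont, immediate exercise) for American.
  V(3,0) = exp(-r*dt) * [p*0.000000 + (1-p)*0.000000] = 0.000000; exercise = 0.000000; V(3,0) = max -> 0.000000
  V(3,1) = exp(-r*dt) * [p*0.000000 + (1-p)*0.530000] = 0.266456; exercise = 0.000000; V(3,1) = max -> 0.266456
  V(3,2) = exp(-r*dt) * [p*0.530000 + (1-p)*2.372406] = 1.456054; exercise = 1.467154; V(3,2) = max -> 1.467154
  V(3,3) = exp(-r*dt) * [p*2.372406 + (1-p)*4.091512] = 3.235742; exercise = 3.246842; V(3,3) = max -> 3.246842
  V(2,0) = exp(-r*dt) * [p*0.000000 + (1-p)*0.266456] = 0.133960; exercise = 0.000000; V(2,0) = max -> 0.133960
  V(2,1) = exp(-r*dt) * [p*0.266456 + (1-p)*1.467154] = 0.869997; exercise = 0.530000; V(2,1) = max -> 0.869997
  V(2,2) = exp(-r*dt) * [p*1.467154 + (1-p)*3.246842] = 2.361306; exercise = 2.372406; V(2,2) = max -> 2.372406
  V(1,0) = exp(-r*dt) * [p*0.133960 + (1-p)*0.869997] = 0.503947; exercise = 0.000000; V(1,0) = max -> 0.503947
  V(1,1) = exp(-r*dt) * [p*0.869997 + (1-p)*2.372406] = 1.624984; exercise = 1.467154; V(1,1) = max -> 1.624984
  V(0,0) = exp(-r*dt) * [p*0.503947 + (1-p)*1.624984] = 1.067345; exercise = 0.530000; V(0,0) = max -> 1.067345

Answer: Price = V(0,0) = 1.0673


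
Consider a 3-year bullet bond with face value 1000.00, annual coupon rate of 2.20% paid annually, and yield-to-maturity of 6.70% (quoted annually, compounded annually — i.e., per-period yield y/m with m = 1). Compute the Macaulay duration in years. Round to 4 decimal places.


Coupon per period c = face * coupon_rate / m = 22.000000
Periods per year m = 1; per-period yield y/m = 0.067000
Number of cashflows N = 3
Cashflows (t years, CF_t, discount factor 1/(1+y/m)^(m*t), PV):
  t = 1.0000: CF_t = 22.000000, DF = 0.937207, PV = 20.618557
  t = 2.0000: CF_t = 22.000000, DF = 0.878357, PV = 19.323858
  t = 3.0000: CF_t = 1022.000000, DF = 0.823203, PV = 841.313073
Price P = sum_t PV_t = 881.255488
Macaulay numerator sum_t t * PV_t:
  t * PV_t at t = 1.0000: 20.618557
  t * PV_t at t = 2.0000: 38.647716
  t * PV_t at t = 3.0000: 2523.939220
Macaulay duration D = (sum_t t * PV_t) / P = 2583.205493 / 881.255488 = 2.931279

Answer: Macaulay duration = 2.9313 years


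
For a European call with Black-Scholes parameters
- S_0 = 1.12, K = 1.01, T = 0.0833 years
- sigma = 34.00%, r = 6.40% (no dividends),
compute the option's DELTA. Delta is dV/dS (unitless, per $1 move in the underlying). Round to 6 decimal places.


d1 = 1.1568775509; d2 = 1.0587476370
phi(d1) = 0.2043090732; exp(-qT) = 1.0000000000; exp(-rT) = 0.9946829856
N(d1) = 0.8763388041
Delta = exp(-qT) * N(d1) = 1.0000000000 * 0.8763388041 = 0.876339

Answer: Delta = 0.876339


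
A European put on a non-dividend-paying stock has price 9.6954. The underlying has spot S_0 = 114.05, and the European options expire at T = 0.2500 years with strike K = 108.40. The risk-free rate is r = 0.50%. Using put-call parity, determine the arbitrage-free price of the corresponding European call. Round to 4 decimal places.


Put-call parity: C - P = S_0 * exp(-qT) - K * exp(-rT).
S_0 * exp(-qT) = 114.0500 * 1.00000000 = 114.05000000
K * exp(-rT) = 108.4000 * 0.99875078 = 108.26458465
C = P + S*exp(-qT) - K*exp(-rT)
C = 9.6954 + 114.05000000 - 108.26458465 = 15.4808

Answer: Call price = 15.4808


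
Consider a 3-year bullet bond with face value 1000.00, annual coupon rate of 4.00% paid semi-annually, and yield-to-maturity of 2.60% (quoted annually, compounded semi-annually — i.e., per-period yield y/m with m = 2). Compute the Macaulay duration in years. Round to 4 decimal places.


Answer: Macaulay duration = 2.8601 years

Derivation:
Coupon per period c = face * coupon_rate / m = 20.000000
Periods per year m = 2; per-period yield y/m = 0.013000
Number of cashflows N = 6
Cashflows (t years, CF_t, discount factor 1/(1+y/m)^(m*t), PV):
  t = 0.5000: CF_t = 20.000000, DF = 0.987167, PV = 19.743337
  t = 1.0000: CF_t = 20.000000, DF = 0.974498, PV = 19.489967
  t = 1.5000: CF_t = 20.000000, DF = 0.961992, PV = 19.239849
  t = 2.0000: CF_t = 20.000000, DF = 0.949647, PV = 18.992941
  t = 2.5000: CF_t = 20.000000, DF = 0.937460, PV = 18.749201
  t = 3.0000: CF_t = 1020.000000, DF = 0.925429, PV = 943.938065
Price P = sum_t PV_t = 1040.153359
Macaulay numerator sum_t t * PV_t:
  t * PV_t at t = 0.5000: 9.871668
  t * PV_t at t = 1.0000: 19.489967
  t * PV_t at t = 1.5000: 28.859774
  t * PV_t at t = 2.0000: 37.985882
  t * PV_t at t = 2.5000: 46.873003
  t * PV_t at t = 3.0000: 2831.814194
Macaulay duration D = (sum_t t * PV_t) / P = 2974.894488 / 1040.153359 = 2.860054


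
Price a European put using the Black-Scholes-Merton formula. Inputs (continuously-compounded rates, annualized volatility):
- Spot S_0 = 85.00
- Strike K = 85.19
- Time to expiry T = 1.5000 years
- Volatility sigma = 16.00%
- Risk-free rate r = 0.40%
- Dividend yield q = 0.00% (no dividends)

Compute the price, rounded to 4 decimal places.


d1 = (ln(S/K) + (r - q + 0.5*sigma^2) * T) / (sigma * sqrt(T)) = 0.11720400
d2 = d1 - sigma * sqrt(T) = -0.07875518
exp(-rT) = 0.99401796; exp(-qT) = 1.00000000
P = K * exp(-rT) * N(-d2) - S_0 * exp(-qT) * N(-d1)
N(-d1) = 0.45334920; N(-d2) = 0.53138632
P = 85.1900 * 0.99401796 * 0.53138632 - 85.0000 * 1.00000000 * 0.45334920 = 6.4633

Answer: Price = 6.4633


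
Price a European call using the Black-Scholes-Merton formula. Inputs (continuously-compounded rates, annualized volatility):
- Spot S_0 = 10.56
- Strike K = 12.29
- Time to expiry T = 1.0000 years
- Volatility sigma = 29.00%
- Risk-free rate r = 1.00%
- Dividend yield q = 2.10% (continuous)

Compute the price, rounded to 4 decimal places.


d1 = (ln(S/K) + (r - q + 0.5*sigma^2) * T) / (sigma * sqrt(T)) = -0.41607809
d2 = d1 - sigma * sqrt(T) = -0.70607809
exp(-rT) = 0.99004983; exp(-qT) = 0.97921896
C = S_0 * exp(-qT) * N(d1) - K * exp(-rT) * N(d2)
N(d1) = 0.33867643; N(d2) = 0.24006979
C = 10.5600 * 0.97921896 * 0.33867643 - 12.2900 * 0.99004983 * 0.24006979 = 0.5810

Answer: Price = 0.5810


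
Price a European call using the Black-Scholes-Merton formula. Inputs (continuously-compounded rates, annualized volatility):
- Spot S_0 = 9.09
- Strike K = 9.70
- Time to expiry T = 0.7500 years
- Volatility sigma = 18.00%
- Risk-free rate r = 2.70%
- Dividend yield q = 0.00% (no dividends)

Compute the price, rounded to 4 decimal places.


Answer: Price = 0.3934

Derivation:
d1 = (ln(S/K) + (r - q + 0.5*sigma^2) * T) / (sigma * sqrt(T)) = -0.20881462
d2 = d1 - sigma * sqrt(T) = -0.36469919
exp(-rT) = 0.97995365; exp(-qT) = 1.00000000
C = S_0 * exp(-qT) * N(d1) - K * exp(-rT) * N(d2)
N(d1) = 0.41729648; N(d2) = 0.35766798
C = 9.0900 * 1.00000000 * 0.41729648 - 9.7000 * 0.97995365 * 0.35766798 = 0.3934


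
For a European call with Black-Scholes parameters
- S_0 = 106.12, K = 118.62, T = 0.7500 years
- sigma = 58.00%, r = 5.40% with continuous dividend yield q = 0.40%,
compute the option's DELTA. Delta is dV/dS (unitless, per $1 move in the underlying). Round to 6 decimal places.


d1 = 0.1041130223; d2 = -0.3981817119
phi(d1) = 0.3967859574; exp(-qT) = 0.9970044955; exp(-rT) = 0.9603091645
N(d1) = 0.5414601716
Delta = exp(-qT) * N(d1) = 0.9970044955 * 0.5414601716 = 0.539838

Answer: Delta = 0.539838


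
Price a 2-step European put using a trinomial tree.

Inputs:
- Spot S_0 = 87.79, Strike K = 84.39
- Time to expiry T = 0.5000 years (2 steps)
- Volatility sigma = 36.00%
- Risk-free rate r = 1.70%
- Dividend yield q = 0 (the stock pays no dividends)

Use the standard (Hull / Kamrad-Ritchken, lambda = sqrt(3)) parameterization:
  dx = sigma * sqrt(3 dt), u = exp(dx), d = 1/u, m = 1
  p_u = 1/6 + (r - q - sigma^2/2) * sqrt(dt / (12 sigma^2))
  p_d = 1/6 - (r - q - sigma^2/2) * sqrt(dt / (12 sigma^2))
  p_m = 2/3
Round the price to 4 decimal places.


dt = T/N = 0.250000; dx = sigma*sqrt(3*dt) = 0.311769
u = exp(dx) = 1.365839; d = 1/u = 0.732151
p_u = 0.147502, p_m = 0.666667, p_d = 0.185831
Discount per step: exp(-r*dt) = 0.995759
Stock lattice S(k, j) with j the centered position index:
  k=0: S(0,+0) = 87.7900
  k=1: S(1,-1) = 64.2755; S(1,+0) = 87.7900; S(1,+1) = 119.9070
  k=2: S(2,-2) = 47.0593; S(2,-1) = 64.2755; S(2,+0) = 87.7900; S(2,+1) = 119.9070; S(2,+2) = 163.7737
Terminal payoffs V(N, j) = max(K - S_T, 0):
  V(2,-2) = 37.330662; V(2,-1) = 20.114505; V(2,+0) = 0.000000; V(2,+1) = 0.000000; V(2,+2) = 0.000000
Backward induction: V(k, j) = exp(-r*dt) * [p_u * V(k+1, j+1) + p_m * V(k+1, j) + p_d * V(k+1, j-1)]
  V(1,-1) = exp(-r*dt) * [p_u*0.000000 + p_m*20.114505 + p_d*37.330662] = 20.260592
  V(1,+0) = exp(-r*dt) * [p_u*0.000000 + p_m*0.000000 + p_d*20.114505] = 3.722056
  V(1,+1) = exp(-r*dt) * [p_u*0.000000 + p_m*0.000000 + p_d*0.000000] = 0.000000
  V(0,+0) = exp(-r*dt) * [p_u*0.000000 + p_m*3.722056 + p_d*20.260592] = 6.219936

Answer: Price = V(0,0) = 6.2199


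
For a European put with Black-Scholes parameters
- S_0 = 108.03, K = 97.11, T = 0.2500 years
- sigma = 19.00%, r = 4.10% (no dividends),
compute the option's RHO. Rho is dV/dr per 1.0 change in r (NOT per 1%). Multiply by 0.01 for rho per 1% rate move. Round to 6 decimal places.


d1 = 1.2771274708; d2 = 1.1821274708
phi(d1) = 0.1764944547; exp(-qT) = 1.0000000000; exp(-rT) = 0.9898023522
N(-d2) = 0.1185775629
Rho = -K*T*exp(-rT)*N(-d2) = -97.1100 * 0.2500 * 0.9898023522 * 0.1185775629 = -2.849410

Answer: Rho = -2.849410


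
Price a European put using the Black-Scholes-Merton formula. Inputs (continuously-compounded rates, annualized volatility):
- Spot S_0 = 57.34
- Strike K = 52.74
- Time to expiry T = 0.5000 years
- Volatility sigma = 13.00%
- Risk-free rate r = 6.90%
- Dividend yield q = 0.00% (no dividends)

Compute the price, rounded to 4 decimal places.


d1 = (ln(S/K) + (r - q + 0.5*sigma^2) * T) / (sigma * sqrt(T)) = 1.33098470
d2 = d1 - sigma * sqrt(T) = 1.23906081
exp(-rT) = 0.96608834; exp(-qT) = 1.00000000
P = K * exp(-rT) * N(-d2) - S_0 * exp(-qT) * N(-d1)
N(-d1) = 0.09159702; N(-d2) = 0.10766149
P = 52.7400 * 0.96608834 * 0.10766149 - 57.3400 * 1.00000000 * 0.09159702 = 0.2333

Answer: Price = 0.2333


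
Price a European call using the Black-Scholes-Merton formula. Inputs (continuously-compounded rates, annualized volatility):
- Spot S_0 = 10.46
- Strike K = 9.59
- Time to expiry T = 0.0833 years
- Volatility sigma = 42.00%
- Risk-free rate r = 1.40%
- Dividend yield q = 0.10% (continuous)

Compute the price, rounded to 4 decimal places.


Answer: Price = 1.0462

Derivation:
d1 = (ln(S/K) + (r - q + 0.5*sigma^2) * T) / (sigma * sqrt(T)) = 0.78591054
d2 = d1 - sigma * sqrt(T) = 0.66469123
exp(-rT) = 0.99883448; exp(-qT) = 0.99991670
C = S_0 * exp(-qT) * N(d1) - K * exp(-rT) * N(d2)
N(d1) = 0.78404005; N(d2) = 0.74687600
C = 10.4600 * 0.99991670 * 0.78404005 - 9.5900 * 0.99883448 * 0.74687600 = 1.0462


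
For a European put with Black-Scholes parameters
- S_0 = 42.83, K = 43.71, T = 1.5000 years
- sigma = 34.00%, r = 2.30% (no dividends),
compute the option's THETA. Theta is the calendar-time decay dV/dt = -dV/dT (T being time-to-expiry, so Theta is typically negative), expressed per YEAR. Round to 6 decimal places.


Answer: Theta = -1.750372

Derivation:
d1 = 0.2422158306; d2 = -0.1741974256
phi(d1) = 0.3874095846; exp(-qT) = 1.0000000000; exp(-rT) = 0.9660883397
Theta = -S*exp(-qT)*phi(d1)*sigma/(2*sqrt(T)) + r*K*exp(-rT)*N(-d2) - q*S*exp(-qT)*N(-d1)
N(-d1) = 0.4043064646; N(-d2) = 0.5691448457; sqrt(T) = 1.2247448714
Term 1 = -42.8300 * 1.0000000000 * 0.3874095846 * 0.3400 / (2 * 1.2247448714) = -2.3031473675
Term 2 = 0.0230 * 43.7100 * 0.9660883397 * 0.5691448457 = 0.5527748686
Term 3 = 0 (no dividend yield, q = 0)
Theta = -2.3031473675 + (0.5527748686) + (0.0000000000) = -1.750372


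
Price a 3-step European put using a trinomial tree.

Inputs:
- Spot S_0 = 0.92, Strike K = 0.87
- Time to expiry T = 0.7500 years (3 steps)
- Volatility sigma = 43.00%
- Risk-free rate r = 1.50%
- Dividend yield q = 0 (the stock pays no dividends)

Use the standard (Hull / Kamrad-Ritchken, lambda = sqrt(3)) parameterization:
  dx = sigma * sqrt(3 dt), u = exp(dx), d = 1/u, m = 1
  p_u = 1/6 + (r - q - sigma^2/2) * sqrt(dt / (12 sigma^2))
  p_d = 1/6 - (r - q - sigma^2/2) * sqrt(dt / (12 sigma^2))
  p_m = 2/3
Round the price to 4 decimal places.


dt = T/N = 0.250000; dx = sigma*sqrt(3*dt) = 0.372391
u = exp(dx) = 1.451200; d = 1/u = 0.689085
p_u = 0.140669, p_m = 0.666667, p_d = 0.192664
Discount per step: exp(-r*dt) = 0.996257
Stock lattice S(k, j) with j the centered position index:
  k=0: S(0,+0) = 0.9200
  k=1: S(1,-1) = 0.6340; S(1,+0) = 0.9200; S(1,+1) = 1.3351
  k=2: S(2,-2) = 0.4369; S(2,-1) = 0.6340; S(2,+0) = 0.9200; S(2,+1) = 1.3351; S(2,+2) = 1.9375
  k=3: S(3,-3) = 0.3010; S(3,-2) = 0.4369; S(3,-1) = 0.6340; S(3,+0) = 0.9200; S(3,+1) = 1.3351; S(3,+2) = 1.9375; S(3,+3) = 2.8117
Terminal payoffs V(N, j) = max(K - S_T, 0):
  V(3,-3) = 0.568973; V(3,-2) = 0.433149; V(3,-1) = 0.236042; V(3,+0) = 0.000000; V(3,+1) = 0.000000; V(3,+2) = 0.000000; V(3,+3) = 0.000000
Backward induction: V(k, j) = exp(-r*dt) * [p_u * V(k+1, j+1) + p_m * V(k+1, j) + p_d * V(k+1, j-1)]
  V(2,-2) = exp(-r*dt) * [p_u*0.236042 + p_m*0.433149 + p_d*0.568973] = 0.429975
  V(2,-1) = exp(-r*dt) * [p_u*0.000000 + p_m*0.236042 + p_d*0.433149] = 0.239912
  V(2,+0) = exp(-r*dt) * [p_u*0.000000 + p_m*0.000000 + p_d*0.236042] = 0.045307
  V(2,+1) = exp(-r*dt) * [p_u*0.000000 + p_m*0.000000 + p_d*0.000000] = 0.000000
  V(2,+2) = exp(-r*dt) * [p_u*0.000000 + p_m*0.000000 + p_d*0.000000] = 0.000000
  V(1,-1) = exp(-r*dt) * [p_u*0.045307 + p_m*0.239912 + p_d*0.429975] = 0.248223
  V(1,+0) = exp(-r*dt) * [p_u*0.000000 + p_m*0.045307 + p_d*0.239912] = 0.076141
  V(1,+1) = exp(-r*dt) * [p_u*0.000000 + p_m*0.000000 + p_d*0.045307] = 0.008696
  V(0,+0) = exp(-r*dt) * [p_u*0.008696 + p_m*0.076141 + p_d*0.248223] = 0.099434

Answer: Price = V(0,0) = 0.0994


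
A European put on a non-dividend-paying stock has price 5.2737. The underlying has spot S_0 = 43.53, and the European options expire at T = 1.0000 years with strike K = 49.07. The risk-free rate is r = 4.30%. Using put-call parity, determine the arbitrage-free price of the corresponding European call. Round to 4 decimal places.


Answer: Call price = 1.7990

Derivation:
Put-call parity: C - P = S_0 * exp(-qT) - K * exp(-rT).
S_0 * exp(-qT) = 43.5300 * 1.00000000 = 43.53000000
K * exp(-rT) = 49.0700 * 0.95791139 = 47.00471191
C = P + S*exp(-qT) - K*exp(-rT)
C = 5.2737 + 43.53000000 - 47.00471191 = 1.7990


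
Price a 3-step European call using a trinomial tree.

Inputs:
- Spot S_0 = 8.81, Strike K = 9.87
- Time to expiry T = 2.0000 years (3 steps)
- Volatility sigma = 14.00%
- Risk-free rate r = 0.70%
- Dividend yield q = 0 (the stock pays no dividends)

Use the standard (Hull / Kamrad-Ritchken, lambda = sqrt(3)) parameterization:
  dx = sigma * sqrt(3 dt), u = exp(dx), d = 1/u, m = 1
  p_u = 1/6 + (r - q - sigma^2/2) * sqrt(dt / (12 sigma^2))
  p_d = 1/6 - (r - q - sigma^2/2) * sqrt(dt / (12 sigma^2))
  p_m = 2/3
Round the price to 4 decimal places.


Answer: Price = V(0,0) = 0.3887

Derivation:
dt = T/N = 0.666667; dx = sigma*sqrt(3*dt) = 0.197990
u = exp(dx) = 1.218950; d = 1/u = 0.820378
p_u = 0.161953, p_m = 0.666667, p_d = 0.171381
Discount per step: exp(-r*dt) = 0.995344
Stock lattice S(k, j) with j the centered position index:
  k=0: S(0,+0) = 8.8100
  k=1: S(1,-1) = 7.2275; S(1,+0) = 8.8100; S(1,+1) = 10.7390
  k=2: S(2,-2) = 5.9293; S(2,-1) = 7.2275; S(2,+0) = 8.8100; S(2,+1) = 10.7390; S(2,+2) = 13.0902
  k=3: S(3,-3) = 4.8643; S(3,-2) = 5.9293; S(3,-1) = 7.2275; S(3,+0) = 8.8100; S(3,+1) = 10.7390; S(3,+2) = 13.0902; S(3,+3) = 15.9564
Terminal payoffs V(N, j) = max(S_T - K, 0):
  V(3,-3) = 0.000000; V(3,-2) = 0.000000; V(3,-1) = 0.000000; V(3,+0) = 0.000000; V(3,+1) = 0.868950; V(3,+2) = 3.220244; V(3,+3) = 6.086354
Backward induction: V(k, j) = exp(-r*dt) * [p_u * V(k+1, j+1) + p_m * V(k+1, j) + p_d * V(k+1, j-1)]
  V(2,-2) = exp(-r*dt) * [p_u*0.000000 + p_m*0.000000 + p_d*0.000000] = 0.000000
  V(2,-1) = exp(-r*dt) * [p_u*0.000000 + p_m*0.000000 + p_d*0.000000] = 0.000000
  V(2,+0) = exp(-r*dt) * [p_u*0.868950 + p_m*0.000000 + p_d*0.000000] = 0.140074
  V(2,+1) = exp(-r*dt) * [p_u*3.220244 + p_m*0.868950 + p_d*0.000000] = 1.095702
  V(2,+2) = exp(-r*dt) * [p_u*6.086354 + p_m*3.220244 + p_d*0.868950] = 3.266174
  V(1,-1) = exp(-r*dt) * [p_u*0.140074 + p_m*0.000000 + p_d*0.000000] = 0.022580
  V(1,+0) = exp(-r*dt) * [p_u*1.095702 + p_m*0.140074 + p_d*0.000000] = 0.269573
  V(1,+1) = exp(-r*dt) * [p_u*3.266174 + p_m*1.095702 + p_d*0.140074] = 1.277464
  V(0,+0) = exp(-r*dt) * [p_u*1.277464 + p_m*0.269573 + p_d*0.022580] = 0.388656


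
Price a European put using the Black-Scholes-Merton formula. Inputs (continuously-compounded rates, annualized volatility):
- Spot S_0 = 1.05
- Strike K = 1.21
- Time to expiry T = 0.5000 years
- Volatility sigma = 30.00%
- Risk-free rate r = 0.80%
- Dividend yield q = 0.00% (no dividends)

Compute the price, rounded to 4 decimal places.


d1 = (ln(S/K) + (r - q + 0.5*sigma^2) * T) / (sigma * sqrt(T)) = -0.54367176
d2 = d1 - sigma * sqrt(T) = -0.75580379
exp(-rT) = 0.99600799; exp(-qT) = 1.00000000
P = K * exp(-rT) * N(-d2) - S_0 * exp(-qT) * N(-d1)
N(-d1) = 0.70666631; N(-d2) = 0.77511658
P = 1.2100 * 0.99600799 * 0.77511658 - 1.0500 * 1.00000000 * 0.70666631 = 0.1921

Answer: Price = 0.1921


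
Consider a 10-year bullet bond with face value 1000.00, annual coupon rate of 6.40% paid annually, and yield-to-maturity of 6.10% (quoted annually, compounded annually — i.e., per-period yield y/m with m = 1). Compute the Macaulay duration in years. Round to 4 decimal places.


Answer: Macaulay duration = 7.7129 years

Derivation:
Coupon per period c = face * coupon_rate / m = 64.000000
Periods per year m = 1; per-period yield y/m = 0.061000
Number of cashflows N = 10
Cashflows (t years, CF_t, discount factor 1/(1+y/m)^(m*t), PV):
  t = 1.0000: CF_t = 64.000000, DF = 0.942507, PV = 60.320452
  t = 2.0000: CF_t = 64.000000, DF = 0.888320, PV = 56.852453
  t = 3.0000: CF_t = 64.000000, DF = 0.837247, PV = 53.583839
  t = 4.0000: CF_t = 64.000000, DF = 0.789112, PV = 50.503147
  t = 5.0000: CF_t = 64.000000, DF = 0.743743, PV = 47.599573
  t = 6.0000: CF_t = 64.000000, DF = 0.700983, PV = 44.862934
  t = 7.0000: CF_t = 64.000000, DF = 0.660682, PV = 42.283632
  t = 8.0000: CF_t = 64.000000, DF = 0.622697, PV = 39.852622
  t = 9.0000: CF_t = 64.000000, DF = 0.586897, PV = 37.561378
  t = 10.0000: CF_t = 1064.000000, DF = 0.553154, PV = 588.555997
Price P = sum_t PV_t = 1021.976026
Macaulay numerator sum_t t * PV_t:
  t * PV_t at t = 1.0000: 60.320452
  t * PV_t at t = 2.0000: 113.704906
  t * PV_t at t = 3.0000: 160.751516
  t * PV_t at t = 4.0000: 202.012587
  t * PV_t at t = 5.0000: 237.997864
  t * PV_t at t = 6.0000: 269.177603
  t * PV_t at t = 7.0000: 295.985426
  t * PV_t at t = 8.0000: 318.820978
  t * PV_t at t = 9.0000: 338.052404
  t * PV_t at t = 10.0000: 5885.559966
Macaulay duration D = (sum_t t * PV_t) / P = 7882.383700 / 1021.976026 = 7.712885


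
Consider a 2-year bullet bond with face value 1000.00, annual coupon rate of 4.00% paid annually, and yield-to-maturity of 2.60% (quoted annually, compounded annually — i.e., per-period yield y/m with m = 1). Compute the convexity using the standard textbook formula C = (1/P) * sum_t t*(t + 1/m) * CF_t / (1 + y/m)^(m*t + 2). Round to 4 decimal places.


Coupon per period c = face * coupon_rate / m = 40.000000
Periods per year m = 1; per-period yield y/m = 0.026000
Number of cashflows N = 2
Cashflows (t years, CF_t, discount factor 1/(1+y/m)^(m*t), PV):
  t = 1.0000: CF_t = 40.000000, DF = 0.974659, PV = 38.986355
  t = 2.0000: CF_t = 1040.000000, DF = 0.949960, PV = 987.958308
Price P = sum_t PV_t = 1026.944663
Convexity numerator sum_t t*(t + 1/m) * CF_t / (1+y/m)^(m*t + 2):
  t = 1.0000: term = 74.070948
  t = 2.0000: term = 5631.124723
Convexity = (1/P) * sum = 5705.195671 / 1026.944663 = 5.555504

Answer: Convexity = 5.5555


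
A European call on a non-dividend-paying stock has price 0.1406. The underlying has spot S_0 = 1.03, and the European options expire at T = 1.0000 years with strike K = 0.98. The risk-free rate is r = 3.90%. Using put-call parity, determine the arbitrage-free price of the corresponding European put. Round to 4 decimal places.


Put-call parity: C - P = S_0 * exp(-qT) - K * exp(-rT).
S_0 * exp(-qT) = 1.0300 * 1.00000000 = 1.03000000
K * exp(-rT) = 0.9800 * 0.96175071 = 0.94251569
P = C - S*exp(-qT) + K*exp(-rT)
P = 0.1406 - 1.03000000 + 0.94251569 = 0.0531

Answer: Put price = 0.0531


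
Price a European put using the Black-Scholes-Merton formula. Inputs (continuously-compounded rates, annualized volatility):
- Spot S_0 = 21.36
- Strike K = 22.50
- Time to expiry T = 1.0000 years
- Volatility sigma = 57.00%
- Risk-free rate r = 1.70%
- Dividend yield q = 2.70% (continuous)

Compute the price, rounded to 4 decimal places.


Answer: Price = 5.5063

Derivation:
d1 = (ln(S/K) + (r - q + 0.5*sigma^2) * T) / (sigma * sqrt(T)) = 0.17623632
d2 = d1 - sigma * sqrt(T) = -0.39376368
exp(-rT) = 0.98314368; exp(-qT) = 0.97336124
P = K * exp(-rT) * N(-d2) - S_0 * exp(-qT) * N(-d1)
N(-d1) = 0.43005414; N(-d2) = 0.65312224
P = 22.5000 * 0.98314368 * 0.65312224 - 21.3600 * 0.97336124 * 0.43005414 = 5.5063


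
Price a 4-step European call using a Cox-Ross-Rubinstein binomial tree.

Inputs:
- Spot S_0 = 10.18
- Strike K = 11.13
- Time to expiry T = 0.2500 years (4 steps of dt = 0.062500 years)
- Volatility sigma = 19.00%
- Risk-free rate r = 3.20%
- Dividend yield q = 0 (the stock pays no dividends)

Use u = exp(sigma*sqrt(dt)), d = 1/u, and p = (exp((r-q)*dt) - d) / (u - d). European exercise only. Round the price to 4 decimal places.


Answer: Price = V(0,0) = 0.0953

Derivation:
dt = T/N = 0.062500
u = exp(sigma*sqrt(dt)) = 1.048646; d = 1/u = 0.953610
p = (exp((r-q)*dt) - d) / (u - d) = 0.509193
Discount per step: exp(-r*dt) = 0.998002
Stock lattice S(k, i) with i counting down-moves:
  k=0: S(0,0) = 10.1800
  k=1: S(1,0) = 10.6752; S(1,1) = 9.7078
  k=2: S(2,0) = 11.1945; S(2,1) = 10.1800; S(2,2) = 9.2574
  k=3: S(3,0) = 11.7391; S(3,1) = 10.6752; S(3,2) = 9.7078; S(3,3) = 8.8280
  k=4: S(4,0) = 12.3102; S(4,1) = 11.1945; S(4,2) = 10.1800; S(4,3) = 9.2574; S(4,4) = 8.4184
Terminal payoffs V(N, i) = max(S_T - K, 0):
  V(4,0) = 1.180161; V(4,1) = 0.064527; V(4,2) = 0.000000; V(4,3) = 0.000000; V(4,4) = 0.000000
Backward induction: V(k, i) = exp(-r*dt) * [p * V(k+1, i) + (1-p) * V(k+1, i+1)].
  V(3,0) = exp(-r*dt) * [p*1.180161 + (1-p)*0.064527] = 0.631336
  V(3,1) = exp(-r*dt) * [p*0.064527 + (1-p)*0.000000] = 0.032791
  V(3,2) = exp(-r*dt) * [p*0.000000 + (1-p)*0.000000] = 0.000000
  V(3,3) = exp(-r*dt) * [p*0.000000 + (1-p)*0.000000] = 0.000000
  V(2,0) = exp(-r*dt) * [p*0.631336 + (1-p)*0.032791] = 0.336892
  V(2,1) = exp(-r*dt) * [p*0.032791 + (1-p)*0.000000] = 0.016664
  V(2,2) = exp(-r*dt) * [p*0.000000 + (1-p)*0.000000] = 0.000000
  V(1,0) = exp(-r*dt) * [p*0.336892 + (1-p)*0.016664] = 0.179362
  V(1,1) = exp(-r*dt) * [p*0.016664 + (1-p)*0.000000] = 0.008468
  V(0,0) = exp(-r*dt) * [p*0.179362 + (1-p)*0.008468] = 0.095295


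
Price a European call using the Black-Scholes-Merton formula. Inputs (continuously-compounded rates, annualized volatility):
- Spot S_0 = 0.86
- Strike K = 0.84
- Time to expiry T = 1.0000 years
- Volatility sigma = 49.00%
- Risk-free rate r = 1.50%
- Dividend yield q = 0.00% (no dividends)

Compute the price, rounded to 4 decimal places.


Answer: Price = 0.1800

Derivation:
d1 = (ln(S/K) + (r - q + 0.5*sigma^2) * T) / (sigma * sqrt(T)) = 0.32363367
d2 = d1 - sigma * sqrt(T) = -0.16636633
exp(-rT) = 0.98511194; exp(-qT) = 1.00000000
C = S_0 * exp(-qT) * N(d1) - K * exp(-rT) * N(d2)
N(d1) = 0.62689230; N(d2) = 0.43393433
C = 0.8600 * 1.00000000 * 0.62689230 - 0.8400 * 0.98511194 * 0.43393433 = 0.1800


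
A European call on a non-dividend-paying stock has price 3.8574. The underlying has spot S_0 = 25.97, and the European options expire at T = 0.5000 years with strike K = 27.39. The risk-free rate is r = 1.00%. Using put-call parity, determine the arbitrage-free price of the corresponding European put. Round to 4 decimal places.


Answer: Put price = 5.1408

Derivation:
Put-call parity: C - P = S_0 * exp(-qT) - K * exp(-rT).
S_0 * exp(-qT) = 25.9700 * 1.00000000 = 25.97000000
K * exp(-rT) = 27.3900 * 0.99501248 = 27.25339181
P = C - S*exp(-qT) + K*exp(-rT)
P = 3.8574 - 25.97000000 + 27.25339181 = 5.1408


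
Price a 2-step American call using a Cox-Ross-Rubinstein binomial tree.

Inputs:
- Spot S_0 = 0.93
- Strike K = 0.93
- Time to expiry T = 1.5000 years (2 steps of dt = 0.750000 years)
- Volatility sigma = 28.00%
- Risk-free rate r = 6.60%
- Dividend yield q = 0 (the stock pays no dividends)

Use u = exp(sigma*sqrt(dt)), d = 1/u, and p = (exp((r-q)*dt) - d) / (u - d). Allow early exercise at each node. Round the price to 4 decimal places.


Answer: Price = V(0,0) = 0.1552

Derivation:
dt = T/N = 0.750000
u = exp(sigma*sqrt(dt)) = 1.274415; d = 1/u = 0.784674
p = (exp((r-q)*dt) - d) / (u - d) = 0.543291
Discount per step: exp(-r*dt) = 0.951705
Stock lattice S(k, i) with i counting down-moves:
  k=0: S(0,0) = 0.9300
  k=1: S(1,0) = 1.1852; S(1,1) = 0.7297
  k=2: S(2,0) = 1.5104; S(2,1) = 0.9300; S(2,2) = 0.5726
Terminal payoffs V(N, i) = max(S_T - K, 0):
  V(2,0) = 0.580444; V(2,1) = 0.000000; V(2,2) = 0.000000
Backward induction: V(k, i) = exp(-r*dt) * [p * V(k+1, i) + (1-p) * V(k+1, i+1)]; then take max(V_cont, immediate exercise) for American.
  V(1,0) = exp(-r*dt) * [p*0.580444 + (1-p)*0.000000] = 0.300120; exercise = 0.255206; V(1,0) = max -> 0.300120
  V(1,1) = exp(-r*dt) * [p*0.000000 + (1-p)*0.000000] = 0.000000; exercise = 0.000000; V(1,1) = max -> 0.000000
  V(0,0) = exp(-r*dt) * [p*0.300120 + (1-p)*0.000000] = 0.155178; exercise = 0.000000; V(0,0) = max -> 0.155178


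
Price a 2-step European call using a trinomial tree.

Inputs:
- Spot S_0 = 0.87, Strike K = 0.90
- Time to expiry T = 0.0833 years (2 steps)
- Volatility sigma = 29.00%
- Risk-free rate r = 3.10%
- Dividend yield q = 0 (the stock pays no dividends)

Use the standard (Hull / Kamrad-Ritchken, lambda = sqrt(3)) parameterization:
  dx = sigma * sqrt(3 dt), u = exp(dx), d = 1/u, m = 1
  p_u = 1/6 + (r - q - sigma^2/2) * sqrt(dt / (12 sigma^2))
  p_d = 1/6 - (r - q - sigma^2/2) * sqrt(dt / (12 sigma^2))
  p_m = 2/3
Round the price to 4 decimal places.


Answer: Price = V(0,0) = 0.0185

Derivation:
dt = T/N = 0.041650; dx = sigma*sqrt(3*dt) = 0.102510
u = exp(dx) = 1.107948; d = 1/u = 0.902569
p_u = 0.164422, p_m = 0.666667, p_d = 0.168911
Discount per step: exp(-r*dt) = 0.998710
Stock lattice S(k, j) with j the centered position index:
  k=0: S(0,+0) = 0.8700
  k=1: S(1,-1) = 0.7852; S(1,+0) = 0.8700; S(1,+1) = 0.9639
  k=2: S(2,-2) = 0.7087; S(2,-1) = 0.7852; S(2,+0) = 0.8700; S(2,+1) = 0.9639; S(2,+2) = 1.0680
Terminal payoffs V(N, j) = max(S_T - K, 0):
  V(2,-2) = 0.000000; V(2,-1) = 0.000000; V(2,+0) = 0.000000; V(2,+1) = 0.063915; V(2,+2) = 0.167968
Backward induction: V(k, j) = exp(-r*dt) * [p_u * V(k+1, j+1) + p_m * V(k+1, j) + p_d * V(k+1, j-1)]
  V(1,-1) = exp(-r*dt) * [p_u*0.000000 + p_m*0.000000 + p_d*0.000000] = 0.000000
  V(1,+0) = exp(-r*dt) * [p_u*0.063915 + p_m*0.000000 + p_d*0.000000] = 0.010495
  V(1,+1) = exp(-r*dt) * [p_u*0.167968 + p_m*0.063915 + p_d*0.000000] = 0.070137
  V(0,+0) = exp(-r*dt) * [p_u*0.070137 + p_m*0.010495 + p_d*0.000000] = 0.018505


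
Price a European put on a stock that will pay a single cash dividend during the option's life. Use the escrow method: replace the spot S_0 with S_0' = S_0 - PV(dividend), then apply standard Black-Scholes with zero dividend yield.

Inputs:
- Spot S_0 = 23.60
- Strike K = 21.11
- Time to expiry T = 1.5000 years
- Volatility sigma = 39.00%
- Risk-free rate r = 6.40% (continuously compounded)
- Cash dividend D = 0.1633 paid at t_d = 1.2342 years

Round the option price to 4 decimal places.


Answer: Price = 2.2306

Derivation:
PV(D) = D * exp(-r * t_d) = 0.1633 * 0.92405027 = 0.15089741
S_0' = S_0 - PV(D) = 23.6000 - 0.15089741 = 23.44910259
d1 = (ln(S_0'/K) + (r + sigma^2/2)*T) / (sigma*sqrt(T)) = 0.65981374
d2 = d1 - sigma*sqrt(T) = 0.18216324
exp(-rT) = 0.90846402
N(-d1) = 0.25468668; N(-d2) = 0.42772731
P = K * exp(-rT) * N(-d2) - S_0' * N(-d1) = 21.1100 * 0.90846402 * 0.42772731 - 23.44910259 * 0.25468668 = 2.2306


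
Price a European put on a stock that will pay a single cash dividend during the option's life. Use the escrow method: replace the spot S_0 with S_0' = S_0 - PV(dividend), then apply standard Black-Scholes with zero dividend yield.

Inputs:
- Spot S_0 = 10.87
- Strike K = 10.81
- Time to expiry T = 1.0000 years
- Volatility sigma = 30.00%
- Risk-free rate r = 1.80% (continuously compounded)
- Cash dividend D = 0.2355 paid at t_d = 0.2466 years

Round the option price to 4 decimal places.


Answer: Price = 1.2579

Derivation:
PV(D) = D * exp(-r * t_d) = 0.2355 * 0.99557104 = 0.23445698
S_0' = S_0 - PV(D) = 10.8700 - 0.23445698 = 10.63554302
d1 = (ln(S_0'/K) + (r + sigma^2/2)*T) / (sigma*sqrt(T)) = 0.15576625
d2 = d1 - sigma*sqrt(T) = -0.14423375
exp(-rT) = 0.98216103
N(-d1) = 0.43810864; N(-d2) = 0.55734205
P = K * exp(-rT) * N(-d2) - S_0' * N(-d1) = 10.8100 * 0.98216103 * 0.55734205 - 10.63554302 * 0.43810864 = 1.2579


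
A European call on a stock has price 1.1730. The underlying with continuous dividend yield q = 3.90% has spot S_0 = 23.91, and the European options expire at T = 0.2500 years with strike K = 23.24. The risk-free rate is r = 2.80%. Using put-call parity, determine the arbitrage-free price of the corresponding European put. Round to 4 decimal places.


Put-call parity: C - P = S_0 * exp(-qT) - K * exp(-rT).
S_0 * exp(-qT) = 23.9100 * 0.99029738 = 23.67801029
K * exp(-rT) = 23.2400 * 0.99302444 = 23.07788805
P = C - S*exp(-qT) + K*exp(-rT)
P = 1.1730 - 23.67801029 + 23.07788805 = 0.5729

Answer: Put price = 0.5729


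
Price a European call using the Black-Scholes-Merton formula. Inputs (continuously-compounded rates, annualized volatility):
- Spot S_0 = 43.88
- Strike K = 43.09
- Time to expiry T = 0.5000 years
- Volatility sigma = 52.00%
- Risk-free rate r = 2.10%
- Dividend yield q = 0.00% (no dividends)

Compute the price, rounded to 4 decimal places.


Answer: Price = 6.9492

Derivation:
d1 = (ln(S/K) + (r - q + 0.5*sigma^2) * T) / (sigma * sqrt(T)) = 0.26181358
d2 = d1 - sigma * sqrt(T) = -0.10588194
exp(-rT) = 0.98955493; exp(-qT) = 1.00000000
C = S_0 * exp(-qT) * N(d1) - K * exp(-rT) * N(d2)
N(d1) = 0.60326742; N(d2) = 0.45783801
C = 43.8800 * 1.00000000 * 0.60326742 - 43.0900 * 0.98955493 * 0.45783801 = 6.9492


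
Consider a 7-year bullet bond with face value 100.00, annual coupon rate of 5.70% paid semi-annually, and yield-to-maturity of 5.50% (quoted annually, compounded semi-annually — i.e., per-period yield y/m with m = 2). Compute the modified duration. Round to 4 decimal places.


Answer: Modified duration = 5.7193

Derivation:
Coupon per period c = face * coupon_rate / m = 2.850000
Periods per year m = 2; per-period yield y/m = 0.027500
Number of cashflows N = 14
Cashflows (t years, CF_t, discount factor 1/(1+y/m)^(m*t), PV):
  t = 0.5000: CF_t = 2.850000, DF = 0.973236, PV = 2.773723
  t = 1.0000: CF_t = 2.850000, DF = 0.947188, PV = 2.699487
  t = 1.5000: CF_t = 2.850000, DF = 0.921838, PV = 2.627238
  t = 2.0000: CF_t = 2.850000, DF = 0.897166, PV = 2.556922
  t = 2.5000: CF_t = 2.850000, DF = 0.873154, PV = 2.488489
  t = 3.0000: CF_t = 2.850000, DF = 0.849785, PV = 2.421887
  t = 3.5000: CF_t = 2.850000, DF = 0.827041, PV = 2.357068
  t = 4.0000: CF_t = 2.850000, DF = 0.804906, PV = 2.293983
  t = 4.5000: CF_t = 2.850000, DF = 0.783364, PV = 2.232587
  t = 5.0000: CF_t = 2.850000, DF = 0.762398, PV = 2.172834
  t = 5.5000: CF_t = 2.850000, DF = 0.741993, PV = 2.114680
  t = 6.0000: CF_t = 2.850000, DF = 0.722134, PV = 2.058083
  t = 6.5000: CF_t = 2.850000, DF = 0.702807, PV = 2.003001
  t = 7.0000: CF_t = 102.850000, DF = 0.683997, PV = 70.349120
Price P = sum_t PV_t = 101.149101
First compute Macaulay numerator sum_t t * PV_t:
  t * PV_t at t = 0.5000: 1.386861
  t * PV_t at t = 1.0000: 2.699487
  t * PV_t at t = 1.5000: 3.940857
  t * PV_t at t = 2.0000: 5.113845
  t * PV_t at t = 2.5000: 6.221222
  t * PV_t at t = 3.0000: 7.265661
  t * PV_t at t = 3.5000: 8.249737
  t * PV_t at t = 4.0000: 9.175932
  t * PV_t at t = 4.5000: 10.046641
  t * PV_t at t = 5.0000: 10.864170
  t * PV_t at t = 5.5000: 11.630742
  t * PV_t at t = 6.0000: 12.348498
  t * PV_t at t = 6.5000: 13.019503
  t * PV_t at t = 7.0000: 492.443839
Macaulay duration D = 594.406996 / 101.149101 = 5.876543
Modified duration = D / (1 + y/m) = 5.876543 / (1 + 0.027500) = 5.719263
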